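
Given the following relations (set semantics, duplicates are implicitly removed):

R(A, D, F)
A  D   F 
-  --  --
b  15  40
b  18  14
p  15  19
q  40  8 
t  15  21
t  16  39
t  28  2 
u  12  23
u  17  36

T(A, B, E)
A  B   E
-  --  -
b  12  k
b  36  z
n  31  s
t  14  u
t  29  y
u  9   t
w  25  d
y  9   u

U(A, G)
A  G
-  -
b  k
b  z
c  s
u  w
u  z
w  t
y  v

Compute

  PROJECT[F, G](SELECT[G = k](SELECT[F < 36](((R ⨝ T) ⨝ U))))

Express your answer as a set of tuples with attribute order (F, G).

Natural join on A: {(b, 15, 40, 12, k), (b, 15, 40, 36, z), (b, 18, 14, 12, k), (b, 18, 14, 36, z), (t, 15, 21, 14, u), (t, 15, 21, 29, y), (t, 16, 39, 14, u), (t, 16, 39, 29, y), (t, 28, 2, 14, u), (t, 28, 2, 29, y), (u, 12, 23, 9, t), (u, 17, 36, 9, t)}
Natural join on A: {(b, 15, 40, 12, k, k), (b, 15, 40, 12, k, z), (b, 15, 40, 36, z, k), (b, 15, 40, 36, z, z), (b, 18, 14, 12, k, k), (b, 18, 14, 12, k, z), (b, 18, 14, 36, z, k), (b, 18, 14, 36, z, z), (u, 12, 23, 9, t, w), (u, 12, 23, 9, t, z), (u, 17, 36, 9, t, w), (u, 17, 36, 9, t, z)}
Apply σ_{F < 36}; surviving tuples: {(b, 18, 14, 12, k, k), (b, 18, 14, 12, k, z), (b, 18, 14, 36, z, k), (b, 18, 14, 36, z, z), (u, 12, 23, 9, t, w), (u, 12, 23, 9, t, z)}
Apply σ_{G = k}; surviving tuples: {(b, 18, 14, 12, k, k), (b, 18, 14, 36, z, k)}
π[F, G]: project onto (F, G) (1 duplicate(s) eliminated) → {(14, k)}

{(14, k)}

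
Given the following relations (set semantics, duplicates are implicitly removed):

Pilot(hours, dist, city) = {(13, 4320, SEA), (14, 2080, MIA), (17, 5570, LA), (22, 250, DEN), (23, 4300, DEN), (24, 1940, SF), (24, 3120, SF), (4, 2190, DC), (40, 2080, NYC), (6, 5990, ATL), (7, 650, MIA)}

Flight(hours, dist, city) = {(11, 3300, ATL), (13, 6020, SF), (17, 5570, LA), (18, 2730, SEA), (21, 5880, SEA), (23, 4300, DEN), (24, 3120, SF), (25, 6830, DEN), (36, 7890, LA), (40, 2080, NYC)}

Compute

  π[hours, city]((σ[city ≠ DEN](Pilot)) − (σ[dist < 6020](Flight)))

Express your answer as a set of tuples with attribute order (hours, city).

{(13, SEA), (14, MIA), (24, SF), (4, DC), (6, ATL), (7, MIA)}

Filtering on city ≠ DEN leaves {(13, 4320, SEA), (14, 2080, MIA), (17, 5570, LA), (24, 1940, SF), (24, 3120, SF), (4, 2190, DC), (40, 2080, NYC), (6, 5990, ATL), (7, 650, MIA)}.
Filtering on dist < 6020 leaves {(11, 3300, ATL), (17, 5570, LA), (18, 2730, SEA), (21, 5880, SEA), (23, 4300, DEN), (24, 3120, SF), (40, 2080, NYC)}.
Difference: {(13, 4320, SEA), (14, 2080, MIA), (17, 5570, LA), (24, 1940, SF), (24, 3120, SF), (4, 2190, DC), (40, 2080, NYC), (6, 5990, ATL), (7, 650, MIA)} with {(11, 3300, ATL), (17, 5570, LA), (18, 2730, SEA), (21, 5880, SEA), (23, 4300, DEN), (24, 3120, SF), (40, 2080, NYC)} → {(13, 4320, SEA), (14, 2080, MIA), (24, 1940, SF), (4, 2190, DC), (6, 5990, ATL), (7, 650, MIA)}
Projecting to hours, city: {(13, SEA), (14, MIA), (24, SF), (4, DC), (6, ATL), (7, MIA)}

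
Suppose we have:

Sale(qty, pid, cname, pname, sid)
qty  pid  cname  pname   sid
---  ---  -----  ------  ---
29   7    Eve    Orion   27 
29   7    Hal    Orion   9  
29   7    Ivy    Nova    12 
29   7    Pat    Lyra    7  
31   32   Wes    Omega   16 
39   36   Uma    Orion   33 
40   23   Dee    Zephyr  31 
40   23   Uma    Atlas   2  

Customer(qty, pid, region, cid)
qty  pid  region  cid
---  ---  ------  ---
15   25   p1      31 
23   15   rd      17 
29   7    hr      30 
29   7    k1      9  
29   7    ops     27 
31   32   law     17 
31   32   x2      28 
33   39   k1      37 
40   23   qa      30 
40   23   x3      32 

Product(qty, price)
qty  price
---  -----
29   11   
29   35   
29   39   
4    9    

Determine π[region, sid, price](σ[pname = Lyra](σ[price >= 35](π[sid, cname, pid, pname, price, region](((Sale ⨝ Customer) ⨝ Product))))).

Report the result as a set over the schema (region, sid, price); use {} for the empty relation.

{(hr, 7, 35), (hr, 7, 39), (k1, 7, 35), (k1, 7, 39), (ops, 7, 35), (ops, 7, 39)}

Joining Sale and Customer on qty, pid yields {(29, 7, Eve, Orion, 27, hr, 30), (29, 7, Eve, Orion, 27, k1, 9), (29, 7, Eve, Orion, 27, ops, 27), (29, 7, Hal, Orion, 9, hr, 30), (29, 7, Hal, Orion, 9, k1, 9), (29, 7, Hal, Orion, 9, ops, 27), (29, 7, Ivy, Nova, 12, hr, 30), (29, 7, Ivy, Nova, 12, k1, 9), (29, 7, Ivy, Nova, 12, ops, 27), (29, 7, Pat, Lyra, 7, hr, 30), (29, 7, Pat, Lyra, 7, k1, 9), (29, 7, Pat, Lyra, 7, ops, 27), (31, 32, Wes, Omega, 16, law, 17), (31, 32, Wes, Omega, 16, x2, 28), (40, 23, Dee, Zephyr, 31, qa, 30), (40, 23, Dee, Zephyr, 31, x3, 32), (40, 23, Uma, Atlas, 2, qa, 30), (40, 23, Uma, Atlas, 2, x3, 32)}.
Joining (Sale ⨝ Customer) and Product on qty yields {(29, 7, Eve, Orion, 27, hr, 30, 11), (29, 7, Eve, Orion, 27, hr, 30, 35), (29, 7, Eve, Orion, 27, hr, 30, 39), (29, 7, Eve, Orion, 27, k1, 9, 11), (29, 7, Eve, Orion, 27, k1, 9, 35), (29, 7, Eve, Orion, 27, k1, 9, 39), (29, 7, Eve, Orion, 27, ops, 27, 11), (29, 7, Eve, Orion, 27, ops, 27, 35), (29, 7, Eve, Orion, 27, ops, 27, 39), (29, 7, Hal, Orion, 9, hr, 30, 11), (29, 7, Hal, Orion, 9, hr, 30, 35), (29, 7, Hal, Orion, 9, hr, 30, 39), (29, 7, Hal, Orion, 9, k1, 9, 11), (29, 7, Hal, Orion, 9, k1, 9, 35), (29, 7, Hal, Orion, 9, k1, 9, 39), (29, 7, Hal, Orion, 9, ops, 27, 11), (29, 7, Hal, Orion, 9, ops, 27, 35), (29, 7, Hal, Orion, 9, ops, 27, 39), (29, 7, Ivy, Nova, 12, hr, 30, 11), (29, 7, Ivy, Nova, 12, hr, 30, 35), (29, 7, Ivy, Nova, 12, hr, 30, 39), (29, 7, Ivy, Nova, 12, k1, 9, 11), (29, 7, Ivy, Nova, 12, k1, 9, 35), (29, 7, Ivy, Nova, 12, k1, 9, 39), (29, 7, Ivy, Nova, 12, ops, 27, 11), (29, 7, Ivy, Nova, 12, ops, 27, 35), (29, 7, Ivy, Nova, 12, ops, 27, 39), (29, 7, Pat, Lyra, 7, hr, 30, 11), (29, 7, Pat, Lyra, 7, hr, 30, 35), (29, 7, Pat, Lyra, 7, hr, 30, 39), (29, 7, Pat, Lyra, 7, k1, 9, 11), (29, 7, Pat, Lyra, 7, k1, 9, 35), (29, 7, Pat, Lyra, 7, k1, 9, 39), (29, 7, Pat, Lyra, 7, ops, 27, 11), (29, 7, Pat, Lyra, 7, ops, 27, 35), (29, 7, Pat, Lyra, 7, ops, 27, 39)}.
π_{sid, cname, pid, pname, price, region} gives {(12, Ivy, 7, Nova, 11, hr), (12, Ivy, 7, Nova, 11, k1), (12, Ivy, 7, Nova, 11, ops), (12, Ivy, 7, Nova, 35, hr), (12, Ivy, 7, Nova, 35, k1), (12, Ivy, 7, Nova, 35, ops), (12, Ivy, 7, Nova, 39, hr), (12, Ivy, 7, Nova, 39, k1), (12, Ivy, 7, Nova, 39, ops), (27, Eve, 7, Orion, 11, hr), (27, Eve, 7, Orion, 11, k1), (27, Eve, 7, Orion, 11, ops), (27, Eve, 7, Orion, 35, hr), (27, Eve, 7, Orion, 35, k1), (27, Eve, 7, Orion, 35, ops), (27, Eve, 7, Orion, 39, hr), (27, Eve, 7, Orion, 39, k1), (27, Eve, 7, Orion, 39, ops), (7, Pat, 7, Lyra, 11, hr), (7, Pat, 7, Lyra, 11, k1), (7, Pat, 7, Lyra, 11, ops), (7, Pat, 7, Lyra, 35, hr), (7, Pat, 7, Lyra, 35, k1), (7, Pat, 7, Lyra, 35, ops), (7, Pat, 7, Lyra, 39, hr), (7, Pat, 7, Lyra, 39, k1), (7, Pat, 7, Lyra, 39, ops), (9, Hal, 7, Orion, 11, hr), (9, Hal, 7, Orion, 11, k1), (9, Hal, 7, Orion, 11, ops), (9, Hal, 7, Orion, 35, hr), (9, Hal, 7, Orion, 35, k1), (9, Hal, 7, Orion, 35, ops), (9, Hal, 7, Orion, 39, hr), (9, Hal, 7, Orion, 39, k1), (9, Hal, 7, Orion, 39, ops)}.
Apply σ_{price >= 35}; surviving tuples: {(12, Ivy, 7, Nova, 35, hr), (12, Ivy, 7, Nova, 35, k1), (12, Ivy, 7, Nova, 35, ops), (12, Ivy, 7, Nova, 39, hr), (12, Ivy, 7, Nova, 39, k1), (12, Ivy, 7, Nova, 39, ops), (27, Eve, 7, Orion, 35, hr), (27, Eve, 7, Orion, 35, k1), (27, Eve, 7, Orion, 35, ops), (27, Eve, 7, Orion, 39, hr), (27, Eve, 7, Orion, 39, k1), (27, Eve, 7, Orion, 39, ops), (7, Pat, 7, Lyra, 35, hr), (7, Pat, 7, Lyra, 35, k1), (7, Pat, 7, Lyra, 35, ops), (7, Pat, 7, Lyra, 39, hr), (7, Pat, 7, Lyra, 39, k1), (7, Pat, 7, Lyra, 39, ops), (9, Hal, 7, Orion, 35, hr), (9, Hal, 7, Orion, 35, k1), (9, Hal, 7, Orion, 35, ops), (9, Hal, 7, Orion, 39, hr), (9, Hal, 7, Orion, 39, k1), (9, Hal, 7, Orion, 39, ops)}
Apply σ_{pname = Lyra}; surviving tuples: {(7, Pat, 7, Lyra, 35, hr), (7, Pat, 7, Lyra, 35, k1), (7, Pat, 7, Lyra, 35, ops), (7, Pat, 7, Lyra, 39, hr), (7, Pat, 7, Lyra, 39, k1), (7, Pat, 7, Lyra, 39, ops)}
π_{region, sid, price} gives {(hr, 7, 35), (hr, 7, 39), (k1, 7, 35), (k1, 7, 39), (ops, 7, 35), (ops, 7, 39)}.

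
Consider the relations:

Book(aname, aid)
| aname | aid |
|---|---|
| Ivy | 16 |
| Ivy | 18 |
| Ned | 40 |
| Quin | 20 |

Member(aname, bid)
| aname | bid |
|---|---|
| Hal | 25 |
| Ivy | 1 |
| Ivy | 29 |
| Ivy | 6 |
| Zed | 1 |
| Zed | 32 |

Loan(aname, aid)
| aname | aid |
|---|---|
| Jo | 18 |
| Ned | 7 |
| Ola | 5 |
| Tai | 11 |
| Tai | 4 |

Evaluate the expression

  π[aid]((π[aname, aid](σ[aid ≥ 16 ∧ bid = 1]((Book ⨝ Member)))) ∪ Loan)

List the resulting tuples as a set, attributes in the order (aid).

{11, 16, 18, 4, 5, 7}

Book ⋈ Member (natural join on aname): {(Ivy, 16, 1), (Ivy, 16, 29), (Ivy, 16, 6), (Ivy, 18, 1), (Ivy, 18, 29), (Ivy, 18, 6)}
σ[aid ≥ 16 ∧ bid = 1]: keep tuples satisfying aid ≥ 16 ∧ bid = 1 → {(Ivy, 16, 1), (Ivy, 18, 1)}
Keep only column(s) aname, aid: {(Ivy, 16), (Ivy, 18)}
Taking the union: {(Ivy, 16), (Ivy, 18), (Jo, 18), (Ned, 7), (Ola, 5), (Tai, 11), (Tai, 4)}
Keep only column(s) aid (1 duplicate(s) eliminated): {11, 16, 18, 4, 5, 7}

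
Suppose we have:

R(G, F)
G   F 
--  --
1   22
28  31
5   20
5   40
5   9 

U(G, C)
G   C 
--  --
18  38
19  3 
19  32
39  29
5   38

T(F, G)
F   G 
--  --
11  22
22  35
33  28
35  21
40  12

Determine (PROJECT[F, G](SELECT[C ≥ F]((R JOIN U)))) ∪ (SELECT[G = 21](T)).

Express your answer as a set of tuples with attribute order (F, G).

{(20, 5), (35, 21), (9, 5)}

Joining R and U on G yields {(5, 20, 38), (5, 40, 38), (5, 9, 38)}.
Apply σ_{C ≥ F}; surviving tuples: {(5, 20, 38), (5, 9, 38)}
Keep only column(s) F, G: {(20, 5), (9, 5)}
Apply σ_{G = 21}; surviving tuples: {(35, 21)}
Union: {(20, 5), (9, 5)} with {(35, 21)} → {(20, 5), (35, 21), (9, 5)}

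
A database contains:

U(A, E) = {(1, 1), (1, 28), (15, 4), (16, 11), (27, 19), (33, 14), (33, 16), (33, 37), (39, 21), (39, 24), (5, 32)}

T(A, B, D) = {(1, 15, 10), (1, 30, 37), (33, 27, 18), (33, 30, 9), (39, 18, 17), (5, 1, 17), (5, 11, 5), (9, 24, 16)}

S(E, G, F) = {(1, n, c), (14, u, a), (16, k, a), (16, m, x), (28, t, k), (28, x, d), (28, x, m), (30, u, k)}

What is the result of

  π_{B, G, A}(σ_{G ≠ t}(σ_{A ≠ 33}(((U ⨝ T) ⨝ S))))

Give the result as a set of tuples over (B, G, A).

{(15, n, 1), (15, x, 1), (30, n, 1), (30, x, 1)}

U ⋈ T (natural join on A): {(1, 1, 15, 10), (1, 1, 30, 37), (1, 28, 15, 10), (1, 28, 30, 37), (33, 14, 27, 18), (33, 14, 30, 9), (33, 16, 27, 18), (33, 16, 30, 9), (33, 37, 27, 18), (33, 37, 30, 9), (39, 21, 18, 17), (39, 24, 18, 17), (5, 32, 1, 17), (5, 32, 11, 5)}
(U ⨝ T) ⋈ S (natural join on E): {(1, 1, 15, 10, n, c), (1, 1, 30, 37, n, c), (1, 28, 15, 10, t, k), (1, 28, 15, 10, x, d), (1, 28, 15, 10, x, m), (1, 28, 30, 37, t, k), (1, 28, 30, 37, x, d), (1, 28, 30, 37, x, m), (33, 14, 27, 18, u, a), (33, 14, 30, 9, u, a), (33, 16, 27, 18, k, a), (33, 16, 27, 18, m, x), (33, 16, 30, 9, k, a), (33, 16, 30, 9, m, x)}
Apply σ_{A ≠ 33}; surviving tuples: {(1, 1, 15, 10, n, c), (1, 1, 30, 37, n, c), (1, 28, 15, 10, t, k), (1, 28, 15, 10, x, d), (1, 28, 15, 10, x, m), (1, 28, 30, 37, t, k), (1, 28, 30, 37, x, d), (1, 28, 30, 37, x, m)}
Apply σ_{G ≠ t}; surviving tuples: {(1, 1, 15, 10, n, c), (1, 1, 30, 37, n, c), (1, 28, 15, 10, x, d), (1, 28, 15, 10, x, m), (1, 28, 30, 37, x, d), (1, 28, 30, 37, x, m)}
π[B, G, A]: project onto (B, G, A) (2 duplicate(s) eliminated) → {(15, n, 1), (15, x, 1), (30, n, 1), (30, x, 1)}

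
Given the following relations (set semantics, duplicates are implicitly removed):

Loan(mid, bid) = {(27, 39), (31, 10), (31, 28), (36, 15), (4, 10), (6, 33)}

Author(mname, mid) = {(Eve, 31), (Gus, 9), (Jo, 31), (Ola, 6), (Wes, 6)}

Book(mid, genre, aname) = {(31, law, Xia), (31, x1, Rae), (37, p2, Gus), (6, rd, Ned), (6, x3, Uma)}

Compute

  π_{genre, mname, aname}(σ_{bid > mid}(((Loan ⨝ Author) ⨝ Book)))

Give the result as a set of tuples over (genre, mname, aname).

Loan ⋈ Author (natural join on mid): {(31, 10, Eve), (31, 10, Jo), (31, 28, Eve), (31, 28, Jo), (6, 33, Ola), (6, 33, Wes)}
(Loan ⨝ Author) ⋈ Book (natural join on mid): {(31, 10, Eve, law, Xia), (31, 10, Eve, x1, Rae), (31, 10, Jo, law, Xia), (31, 10, Jo, x1, Rae), (31, 28, Eve, law, Xia), (31, 28, Eve, x1, Rae), (31, 28, Jo, law, Xia), (31, 28, Jo, x1, Rae), (6, 33, Ola, rd, Ned), (6, 33, Ola, x3, Uma), (6, 33, Wes, rd, Ned), (6, 33, Wes, x3, Uma)}
σ[bid > mid]: keep tuples satisfying bid > mid → {(6, 33, Ola, rd, Ned), (6, 33, Ola, x3, Uma), (6, 33, Wes, rd, Ned), (6, 33, Wes, x3, Uma)}
π[genre, mname, aname]: project onto (genre, mname, aname) → {(rd, Ola, Ned), (rd, Wes, Ned), (x3, Ola, Uma), (x3, Wes, Uma)}

{(rd, Ola, Ned), (rd, Wes, Ned), (x3, Ola, Uma), (x3, Wes, Uma)}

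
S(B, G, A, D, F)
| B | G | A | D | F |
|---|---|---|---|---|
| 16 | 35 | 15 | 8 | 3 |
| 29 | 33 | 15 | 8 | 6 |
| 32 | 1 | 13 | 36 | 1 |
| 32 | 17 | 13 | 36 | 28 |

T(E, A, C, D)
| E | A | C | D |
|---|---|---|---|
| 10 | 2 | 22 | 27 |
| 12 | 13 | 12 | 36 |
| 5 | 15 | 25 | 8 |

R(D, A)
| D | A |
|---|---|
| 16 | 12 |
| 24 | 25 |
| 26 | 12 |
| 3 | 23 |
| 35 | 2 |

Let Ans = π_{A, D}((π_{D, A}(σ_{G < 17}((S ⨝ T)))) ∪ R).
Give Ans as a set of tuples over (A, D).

{(12, 16), (12, 26), (13, 36), (2, 35), (23, 3), (25, 24)}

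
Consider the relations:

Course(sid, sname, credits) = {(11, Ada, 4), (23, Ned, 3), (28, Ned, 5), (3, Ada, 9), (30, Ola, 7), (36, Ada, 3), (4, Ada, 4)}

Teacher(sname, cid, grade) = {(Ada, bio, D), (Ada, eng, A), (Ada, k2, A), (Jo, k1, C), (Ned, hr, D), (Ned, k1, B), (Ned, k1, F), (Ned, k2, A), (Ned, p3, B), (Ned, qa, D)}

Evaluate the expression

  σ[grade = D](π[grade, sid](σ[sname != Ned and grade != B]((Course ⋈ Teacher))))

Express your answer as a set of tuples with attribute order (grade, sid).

{(D, 11), (D, 3), (D, 36), (D, 4)}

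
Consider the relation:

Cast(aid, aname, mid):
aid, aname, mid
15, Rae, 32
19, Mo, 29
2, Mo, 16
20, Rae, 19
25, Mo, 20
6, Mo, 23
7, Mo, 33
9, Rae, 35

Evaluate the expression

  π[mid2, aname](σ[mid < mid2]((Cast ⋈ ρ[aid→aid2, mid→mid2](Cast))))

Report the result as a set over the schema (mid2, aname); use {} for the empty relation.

{(20, Mo), (23, Mo), (29, Mo), (32, Rae), (33, Mo), (35, Rae)}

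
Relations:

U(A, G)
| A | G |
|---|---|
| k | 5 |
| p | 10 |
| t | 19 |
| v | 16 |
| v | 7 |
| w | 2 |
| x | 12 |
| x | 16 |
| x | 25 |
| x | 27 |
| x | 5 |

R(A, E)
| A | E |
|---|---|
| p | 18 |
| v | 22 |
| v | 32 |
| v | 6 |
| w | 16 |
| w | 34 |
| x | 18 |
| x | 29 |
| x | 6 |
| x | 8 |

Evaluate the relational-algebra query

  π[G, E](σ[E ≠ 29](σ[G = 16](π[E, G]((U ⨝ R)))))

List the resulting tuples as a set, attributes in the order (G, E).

Joining U and R on A yields {(p, 10, 18), (v, 16, 22), (v, 16, 32), (v, 16, 6), (v, 7, 22), (v, 7, 32), (v, 7, 6), (w, 2, 16), (w, 2, 34), (x, 12, 18), (x, 12, 29), (x, 12, 6), (x, 12, 8), (x, 16, 18), (x, 16, 29), (x, 16, 6), (x, 16, 8), (x, 25, 18), (x, 25, 29), (x, 25, 6), (x, 25, 8), (x, 27, 18), (x, 27, 29), (x, 27, 6), (x, 27, 8), (x, 5, 18), (x, 5, 29), (x, 5, 6), (x, 5, 8)}.
π[E, G]: project onto (E, G) (1 duplicate(s) eliminated) → {(16, 2), (18, 10), (18, 12), (18, 16), (18, 25), (18, 27), (18, 5), (22, 16), (22, 7), (29, 12), (29, 16), (29, 25), (29, 27), (29, 5), (32, 16), (32, 7), (34, 2), (6, 12), (6, 16), (6, 25), (6, 27), (6, 5), (6, 7), (8, 12), (8, 16), (8, 25), (8, 27), (8, 5)}
Selection G = 16: {(18, 16), (22, 16), (29, 16), (32, 16), (6, 16), (8, 16)}
Selection E ≠ 29: {(18, 16), (22, 16), (32, 16), (6, 16), (8, 16)}
π[G, E]: project onto (G, E) → {(16, 18), (16, 22), (16, 32), (16, 6), (16, 8)}

{(16, 18), (16, 22), (16, 32), (16, 6), (16, 8)}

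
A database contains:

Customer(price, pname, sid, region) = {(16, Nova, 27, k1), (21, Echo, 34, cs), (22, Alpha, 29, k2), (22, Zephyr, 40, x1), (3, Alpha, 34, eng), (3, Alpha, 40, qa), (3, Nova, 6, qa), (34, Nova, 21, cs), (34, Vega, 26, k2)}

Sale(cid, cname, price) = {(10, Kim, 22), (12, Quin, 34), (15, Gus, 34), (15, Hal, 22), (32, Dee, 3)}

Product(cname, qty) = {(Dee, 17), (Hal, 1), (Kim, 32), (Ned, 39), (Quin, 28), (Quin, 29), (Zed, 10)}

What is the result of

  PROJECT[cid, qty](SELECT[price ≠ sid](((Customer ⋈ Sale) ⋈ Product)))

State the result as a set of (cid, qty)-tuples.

{(10, 32), (12, 28), (12, 29), (15, 1), (32, 17)}

Customer ⋈ Sale (natural join on price): {(22, Alpha, 29, k2, 10, Kim), (22, Alpha, 29, k2, 15, Hal), (22, Zephyr, 40, x1, 10, Kim), (22, Zephyr, 40, x1, 15, Hal), (3, Alpha, 34, eng, 32, Dee), (3, Alpha, 40, qa, 32, Dee), (3, Nova, 6, qa, 32, Dee), (34, Nova, 21, cs, 12, Quin), (34, Nova, 21, cs, 15, Gus), (34, Vega, 26, k2, 12, Quin), (34, Vega, 26, k2, 15, Gus)}
(Customer ⋈ Sale) ⋈ Product (natural join on cname): {(22, Alpha, 29, k2, 10, Kim, 32), (22, Alpha, 29, k2, 15, Hal, 1), (22, Zephyr, 40, x1, 10, Kim, 32), (22, Zephyr, 40, x1, 15, Hal, 1), (3, Alpha, 34, eng, 32, Dee, 17), (3, Alpha, 40, qa, 32, Dee, 17), (3, Nova, 6, qa, 32, Dee, 17), (34, Nova, 21, cs, 12, Quin, 28), (34, Nova, 21, cs, 12, Quin, 29), (34, Vega, 26, k2, 12, Quin, 28), (34, Vega, 26, k2, 12, Quin, 29)}
Filtering on price ≠ sid leaves {(22, Alpha, 29, k2, 10, Kim, 32), (22, Alpha, 29, k2, 15, Hal, 1), (22, Zephyr, 40, x1, 10, Kim, 32), (22, Zephyr, 40, x1, 15, Hal, 1), (3, Alpha, 34, eng, 32, Dee, 17), (3, Alpha, 40, qa, 32, Dee, 17), (3, Nova, 6, qa, 32, Dee, 17), (34, Nova, 21, cs, 12, Quin, 28), (34, Nova, 21, cs, 12, Quin, 29), (34, Vega, 26, k2, 12, Quin, 28), (34, Vega, 26, k2, 12, Quin, 29)}.
π_{cid, qty} gives {(10, 32), (12, 28), (12, 29), (15, 1), (32, 17)} (6 duplicate(s) eliminated).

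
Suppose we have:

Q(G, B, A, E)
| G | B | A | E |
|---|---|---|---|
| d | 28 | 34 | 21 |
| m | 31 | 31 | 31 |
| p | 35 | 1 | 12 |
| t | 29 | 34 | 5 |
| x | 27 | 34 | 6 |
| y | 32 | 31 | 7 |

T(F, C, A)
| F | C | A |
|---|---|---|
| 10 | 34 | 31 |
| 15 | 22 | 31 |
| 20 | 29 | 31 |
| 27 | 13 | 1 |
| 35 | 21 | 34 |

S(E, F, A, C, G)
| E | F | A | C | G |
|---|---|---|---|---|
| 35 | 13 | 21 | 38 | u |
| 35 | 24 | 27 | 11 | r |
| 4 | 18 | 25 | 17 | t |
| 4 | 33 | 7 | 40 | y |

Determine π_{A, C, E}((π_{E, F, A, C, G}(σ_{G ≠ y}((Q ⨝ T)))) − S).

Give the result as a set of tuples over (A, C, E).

{(1, 13, 12), (31, 22, 31), (31, 29, 31), (31, 34, 31), (34, 21, 21), (34, 21, 5), (34, 21, 6)}

Natural join on A: {(d, 28, 34, 21, 35, 21), (m, 31, 31, 31, 10, 34), (m, 31, 31, 31, 15, 22), (m, 31, 31, 31, 20, 29), (p, 35, 1, 12, 27, 13), (t, 29, 34, 5, 35, 21), (x, 27, 34, 6, 35, 21), (y, 32, 31, 7, 10, 34), (y, 32, 31, 7, 15, 22), (y, 32, 31, 7, 20, 29)}
Selection G ≠ y: {(d, 28, 34, 21, 35, 21), (m, 31, 31, 31, 10, 34), (m, 31, 31, 31, 15, 22), (m, 31, 31, 31, 20, 29), (p, 35, 1, 12, 27, 13), (t, 29, 34, 5, 35, 21), (x, 27, 34, 6, 35, 21)}
π[E, F, A, C, G]: project onto (E, F, A, C, G) → {(12, 27, 1, 13, p), (21, 35, 34, 21, d), (31, 10, 31, 34, m), (31, 15, 31, 22, m), (31, 20, 31, 29, m), (5, 35, 34, 21, t), (6, 35, 34, 21, x)}
Difference: {(12, 27, 1, 13, p), (21, 35, 34, 21, d), (31, 10, 31, 34, m), (31, 15, 31, 22, m), (31, 20, 31, 29, m), (5, 35, 34, 21, t), (6, 35, 34, 21, x)} with {(35, 13, 21, 38, u), (35, 24, 27, 11, r), (4, 18, 25, 17, t), (4, 33, 7, 40, y)} → {(12, 27, 1, 13, p), (21, 35, 34, 21, d), (31, 10, 31, 34, m), (31, 15, 31, 22, m), (31, 20, 31, 29, m), (5, 35, 34, 21, t), (6, 35, 34, 21, x)}
π[A, C, E]: project onto (A, C, E) → {(1, 13, 12), (31, 22, 31), (31, 29, 31), (31, 34, 31), (34, 21, 21), (34, 21, 5), (34, 21, 6)}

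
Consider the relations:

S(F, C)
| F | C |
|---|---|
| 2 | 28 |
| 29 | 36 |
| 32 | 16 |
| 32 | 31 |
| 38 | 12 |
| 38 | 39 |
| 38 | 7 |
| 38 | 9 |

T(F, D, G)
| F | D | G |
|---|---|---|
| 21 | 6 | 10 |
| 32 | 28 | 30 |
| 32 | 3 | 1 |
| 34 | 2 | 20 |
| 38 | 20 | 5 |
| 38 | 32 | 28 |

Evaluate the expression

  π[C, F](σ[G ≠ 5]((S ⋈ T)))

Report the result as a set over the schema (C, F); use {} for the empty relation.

Natural join on F: {(32, 16, 28, 30), (32, 16, 3, 1), (32, 31, 28, 30), (32, 31, 3, 1), (38, 12, 20, 5), (38, 12, 32, 28), (38, 39, 20, 5), (38, 39, 32, 28), (38, 7, 20, 5), (38, 7, 32, 28), (38, 9, 20, 5), (38, 9, 32, 28)}
Filtering on G ≠ 5 leaves {(32, 16, 28, 30), (32, 16, 3, 1), (32, 31, 28, 30), (32, 31, 3, 1), (38, 12, 32, 28), (38, 39, 32, 28), (38, 7, 32, 28), (38, 9, 32, 28)}.
Keep only column(s) C, F (2 duplicate(s) eliminated): {(12, 38), (16, 32), (31, 32), (39, 38), (7, 38), (9, 38)}

{(12, 38), (16, 32), (31, 32), (39, 38), (7, 38), (9, 38)}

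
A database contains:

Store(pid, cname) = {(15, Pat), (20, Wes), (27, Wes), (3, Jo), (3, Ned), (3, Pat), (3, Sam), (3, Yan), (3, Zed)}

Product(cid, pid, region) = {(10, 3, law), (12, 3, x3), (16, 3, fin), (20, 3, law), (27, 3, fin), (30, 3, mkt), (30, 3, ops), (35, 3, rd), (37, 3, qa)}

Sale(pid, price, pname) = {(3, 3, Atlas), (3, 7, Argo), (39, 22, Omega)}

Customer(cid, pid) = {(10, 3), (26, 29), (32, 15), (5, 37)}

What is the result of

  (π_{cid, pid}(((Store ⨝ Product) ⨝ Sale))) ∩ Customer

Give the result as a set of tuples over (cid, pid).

{(10, 3)}

Natural join on pid: {(3, Jo, 10, law), (3, Jo, 12, x3), (3, Jo, 16, fin), (3, Jo, 20, law), (3, Jo, 27, fin), (3, Jo, 30, mkt), (3, Jo, 30, ops), (3, Jo, 35, rd), (3, Jo, 37, qa), (3, Ned, 10, law), (3, Ned, 12, x3), (3, Ned, 16, fin), (3, Ned, 20, law), (3, Ned, 27, fin), (3, Ned, 30, mkt), (3, Ned, 30, ops), (3, Ned, 35, rd), (3, Ned, 37, qa), (3, Pat, 10, law), (3, Pat, 12, x3), (3, Pat, 16, fin), (3, Pat, 20, law), (3, Pat, 27, fin), (3, Pat, 30, mkt), (3, Pat, 30, ops), (3, Pat, 35, rd), (3, Pat, 37, qa), (3, Sam, 10, law), (3, Sam, 12, x3), (3, Sam, 16, fin), (3, Sam, 20, law), (3, Sam, 27, fin), (3, Sam, 30, mkt), (3, Sam, 30, ops), (3, Sam, 35, rd), (3, Sam, 37, qa), (3, Yan, 10, law), (3, Yan, 12, x3), (3, Yan, 16, fin), (3, Yan, 20, law), (3, Yan, 27, fin), (3, Yan, 30, mkt), (3, Yan, 30, ops), (3, Yan, 35, rd), (3, Yan, 37, qa), (3, Zed, 10, law), (3, Zed, 12, x3), (3, Zed, 16, fin), (3, Zed, 20, law), (3, Zed, 27, fin), (3, Zed, 30, mkt), (3, Zed, 30, ops), (3, Zed, 35, rd), (3, Zed, 37, qa)}
Natural join on pid: {(3, Jo, 10, law, 3, Atlas), (3, Jo, 10, law, 7, Argo), (3, Jo, 12, x3, 3, Atlas), (3, Jo, 12, x3, 7, Argo), (3, Jo, 16, fin, 3, Atlas), (3, Jo, 16, fin, 7, Argo), (3, Jo, 20, law, 3, Atlas), (3, Jo, 20, law, 7, Argo), (3, Jo, 27, fin, 3, Atlas), (3, Jo, 27, fin, 7, Argo), (3, Jo, 30, mkt, 3, Atlas), (3, Jo, 30, mkt, 7, Argo), (3, Jo, 30, ops, 3, Atlas), (3, Jo, 30, ops, 7, Argo), (3, Jo, 35, rd, 3, Atlas), (3, Jo, 35, rd, 7, Argo), (3, Jo, 37, qa, 3, Atlas), (3, Jo, 37, qa, 7, Argo), (3, Ned, 10, law, 3, Atlas), (3, Ned, 10, law, 7, Argo), (3, Ned, 12, x3, 3, Atlas), (3, Ned, 12, x3, 7, Argo), (3, Ned, 16, fin, 3, Atlas), (3, Ned, 16, fin, 7, Argo), (3, Ned, 20, law, 3, Atlas), (3, Ned, 20, law, 7, Argo), (3, Ned, 27, fin, 3, Atlas), (3, Ned, 27, fin, 7, Argo), (3, Ned, 30, mkt, 3, Atlas), (3, Ned, 30, mkt, 7, Argo), (3, Ned, 30, ops, 3, Atlas), (3, Ned, 30, ops, 7, Argo), (3, Ned, 35, rd, 3, Atlas), (3, Ned, 35, rd, 7, Argo), (3, Ned, 37, qa, 3, Atlas), (3, Ned, 37, qa, 7, Argo), (3, Pat, 10, law, 3, Atlas), (3, Pat, 10, law, 7, Argo), (3, Pat, 12, x3, 3, Atlas), (3, Pat, 12, x3, 7, Argo), (3, Pat, 16, fin, 3, Atlas), (3, Pat, 16, fin, 7, Argo), (3, Pat, 20, law, 3, Atlas), (3, Pat, 20, law, 7, Argo), (3, Pat, 27, fin, 3, Atlas), (3, Pat, 27, fin, 7, Argo), (3, Pat, 30, mkt, 3, Atlas), (3, Pat, 30, mkt, 7, Argo), (3, Pat, 30, ops, 3, Atlas), (3, Pat, 30, ops, 7, Argo), (3, Pat, 35, rd, 3, Atlas), (3, Pat, 35, rd, 7, Argo), (3, Pat, 37, qa, 3, Atlas), (3, Pat, 37, qa, 7, Argo), (3, Sam, 10, law, 3, Atlas), (3, Sam, 10, law, 7, Argo), (3, Sam, 12, x3, 3, Atlas), (3, Sam, 12, x3, 7, Argo), (3, Sam, 16, fin, 3, Atlas), (3, Sam, 16, fin, 7, Argo), (3, Sam, 20, law, 3, Atlas), (3, Sam, 20, law, 7, Argo), (3, Sam, 27, fin, 3, Atlas), (3, Sam, 27, fin, 7, Argo), (3, Sam, 30, mkt, 3, Atlas), (3, Sam, 30, mkt, 7, Argo), (3, Sam, 30, ops, 3, Atlas), (3, Sam, 30, ops, 7, Argo), (3, Sam, 35, rd, 3, Atlas), (3, Sam, 35, rd, 7, Argo), (3, Sam, 37, qa, 3, Atlas), (3, Sam, 37, qa, 7, Argo), (3, Yan, 10, law, 3, Atlas), (3, Yan, 10, law, 7, Argo), (3, Yan, 12, x3, 3, Atlas), (3, Yan, 12, x3, 7, Argo), (3, Yan, 16, fin, 3, Atlas), (3, Yan, 16, fin, 7, Argo), (3, Yan, 20, law, 3, Atlas), (3, Yan, 20, law, 7, Argo), (3, Yan, 27, fin, 3, Atlas), (3, Yan, 27, fin, 7, Argo), (3, Yan, 30, mkt, 3, Atlas), (3, Yan, 30, mkt, 7, Argo), (3, Yan, 30, ops, 3, Atlas), (3, Yan, 30, ops, 7, Argo), (3, Yan, 35, rd, 3, Atlas), (3, Yan, 35, rd, 7, Argo), (3, Yan, 37, qa, 3, Atlas), (3, Yan, 37, qa, 7, Argo), (3, Zed, 10, law, 3, Atlas), (3, Zed, 10, law, 7, Argo), (3, Zed, 12, x3, 3, Atlas), (3, Zed, 12, x3, 7, Argo), (3, Zed, 16, fin, 3, Atlas), (3, Zed, 16, fin, 7, Argo), (3, Zed, 20, law, 3, Atlas), (3, Zed, 20, law, 7, Argo), (3, Zed, 27, fin, 3, Atlas), (3, Zed, 27, fin, 7, Argo), (3, Zed, 30, mkt, 3, Atlas), (3, Zed, 30, mkt, 7, Argo), (3, Zed, 30, ops, 3, Atlas), (3, Zed, 30, ops, 7, Argo), (3, Zed, 35, rd, 3, Atlas), (3, Zed, 35, rd, 7, Argo), (3, Zed, 37, qa, 3, Atlas), (3, Zed, 37, qa, 7, Argo)}
π_{cid, pid} gives {(10, 3), (12, 3), (16, 3), (20, 3), (27, 3), (30, 3), (35, 3), (37, 3)} (100 duplicate(s) eliminated).
Intersection: {(10, 3), (12, 3), (16, 3), (20, 3), (27, 3), (30, 3), (35, 3), (37, 3)} with {(10, 3), (26, 29), (32, 15), (5, 37)} → {(10, 3)}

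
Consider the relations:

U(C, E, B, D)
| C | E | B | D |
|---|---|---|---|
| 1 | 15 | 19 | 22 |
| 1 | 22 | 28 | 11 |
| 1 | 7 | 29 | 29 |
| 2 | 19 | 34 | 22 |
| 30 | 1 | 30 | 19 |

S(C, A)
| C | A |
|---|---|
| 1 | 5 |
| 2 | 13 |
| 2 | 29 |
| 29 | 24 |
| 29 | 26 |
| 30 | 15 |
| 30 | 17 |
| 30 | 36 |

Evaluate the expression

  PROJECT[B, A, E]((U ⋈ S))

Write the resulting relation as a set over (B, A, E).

Natural join on C: {(1, 15, 19, 22, 5), (1, 22, 28, 11, 5), (1, 7, 29, 29, 5), (2, 19, 34, 22, 13), (2, 19, 34, 22, 29), (30, 1, 30, 19, 15), (30, 1, 30, 19, 17), (30, 1, 30, 19, 36)}
Projecting to B, A, E: {(19, 5, 15), (28, 5, 22), (29, 5, 7), (30, 15, 1), (30, 17, 1), (30, 36, 1), (34, 13, 19), (34, 29, 19)}

{(19, 5, 15), (28, 5, 22), (29, 5, 7), (30, 15, 1), (30, 17, 1), (30, 36, 1), (34, 13, 19), (34, 29, 19)}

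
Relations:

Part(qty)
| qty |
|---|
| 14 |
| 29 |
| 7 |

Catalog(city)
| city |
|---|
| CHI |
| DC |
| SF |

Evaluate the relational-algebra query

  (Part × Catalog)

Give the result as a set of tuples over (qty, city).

{(14, CHI), (14, DC), (14, SF), (29, CHI), (29, DC), (29, SF), (7, CHI), (7, DC), (7, SF)}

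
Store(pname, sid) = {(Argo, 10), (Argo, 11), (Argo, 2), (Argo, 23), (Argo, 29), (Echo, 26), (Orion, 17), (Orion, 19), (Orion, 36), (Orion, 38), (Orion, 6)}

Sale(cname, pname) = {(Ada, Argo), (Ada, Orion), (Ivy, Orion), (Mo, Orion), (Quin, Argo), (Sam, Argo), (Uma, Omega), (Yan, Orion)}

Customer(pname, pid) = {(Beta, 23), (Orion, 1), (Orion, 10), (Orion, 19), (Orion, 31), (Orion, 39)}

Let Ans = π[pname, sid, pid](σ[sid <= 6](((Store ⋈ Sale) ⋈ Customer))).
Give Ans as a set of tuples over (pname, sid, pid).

Natural join on pname: {(Argo, 10, Ada), (Argo, 10, Quin), (Argo, 10, Sam), (Argo, 11, Ada), (Argo, 11, Quin), (Argo, 11, Sam), (Argo, 2, Ada), (Argo, 2, Quin), (Argo, 2, Sam), (Argo, 23, Ada), (Argo, 23, Quin), (Argo, 23, Sam), (Argo, 29, Ada), (Argo, 29, Quin), (Argo, 29, Sam), (Orion, 17, Ada), (Orion, 17, Ivy), (Orion, 17, Mo), (Orion, 17, Yan), (Orion, 19, Ada), (Orion, 19, Ivy), (Orion, 19, Mo), (Orion, 19, Yan), (Orion, 36, Ada), (Orion, 36, Ivy), (Orion, 36, Mo), (Orion, 36, Yan), (Orion, 38, Ada), (Orion, 38, Ivy), (Orion, 38, Mo), (Orion, 38, Yan), (Orion, 6, Ada), (Orion, 6, Ivy), (Orion, 6, Mo), (Orion, 6, Yan)}
Natural join on pname: {(Orion, 17, Ada, 1), (Orion, 17, Ada, 10), (Orion, 17, Ada, 19), (Orion, 17, Ada, 31), (Orion, 17, Ada, 39), (Orion, 17, Ivy, 1), (Orion, 17, Ivy, 10), (Orion, 17, Ivy, 19), (Orion, 17, Ivy, 31), (Orion, 17, Ivy, 39), (Orion, 17, Mo, 1), (Orion, 17, Mo, 10), (Orion, 17, Mo, 19), (Orion, 17, Mo, 31), (Orion, 17, Mo, 39), (Orion, 17, Yan, 1), (Orion, 17, Yan, 10), (Orion, 17, Yan, 19), (Orion, 17, Yan, 31), (Orion, 17, Yan, 39), (Orion, 19, Ada, 1), (Orion, 19, Ada, 10), (Orion, 19, Ada, 19), (Orion, 19, Ada, 31), (Orion, 19, Ada, 39), (Orion, 19, Ivy, 1), (Orion, 19, Ivy, 10), (Orion, 19, Ivy, 19), (Orion, 19, Ivy, 31), (Orion, 19, Ivy, 39), (Orion, 19, Mo, 1), (Orion, 19, Mo, 10), (Orion, 19, Mo, 19), (Orion, 19, Mo, 31), (Orion, 19, Mo, 39), (Orion, 19, Yan, 1), (Orion, 19, Yan, 10), (Orion, 19, Yan, 19), (Orion, 19, Yan, 31), (Orion, 19, Yan, 39), (Orion, 36, Ada, 1), (Orion, 36, Ada, 10), (Orion, 36, Ada, 19), (Orion, 36, Ada, 31), (Orion, 36, Ada, 39), (Orion, 36, Ivy, 1), (Orion, 36, Ivy, 10), (Orion, 36, Ivy, 19), (Orion, 36, Ivy, 31), (Orion, 36, Ivy, 39), (Orion, 36, Mo, 1), (Orion, 36, Mo, 10), (Orion, 36, Mo, 19), (Orion, 36, Mo, 31), (Orion, 36, Mo, 39), (Orion, 36, Yan, 1), (Orion, 36, Yan, 10), (Orion, 36, Yan, 19), (Orion, 36, Yan, 31), (Orion, 36, Yan, 39), (Orion, 38, Ada, 1), (Orion, 38, Ada, 10), (Orion, 38, Ada, 19), (Orion, 38, Ada, 31), (Orion, 38, Ada, 39), (Orion, 38, Ivy, 1), (Orion, 38, Ivy, 10), (Orion, 38, Ivy, 19), (Orion, 38, Ivy, 31), (Orion, 38, Ivy, 39), (Orion, 38, Mo, 1), (Orion, 38, Mo, 10), (Orion, 38, Mo, 19), (Orion, 38, Mo, 31), (Orion, 38, Mo, 39), (Orion, 38, Yan, 1), (Orion, 38, Yan, 10), (Orion, 38, Yan, 19), (Orion, 38, Yan, 31), (Orion, 38, Yan, 39), (Orion, 6, Ada, 1), (Orion, 6, Ada, 10), (Orion, 6, Ada, 19), (Orion, 6, Ada, 31), (Orion, 6, Ada, 39), (Orion, 6, Ivy, 1), (Orion, 6, Ivy, 10), (Orion, 6, Ivy, 19), (Orion, 6, Ivy, 31), (Orion, 6, Ivy, 39), (Orion, 6, Mo, 1), (Orion, 6, Mo, 10), (Orion, 6, Mo, 19), (Orion, 6, Mo, 31), (Orion, 6, Mo, 39), (Orion, 6, Yan, 1), (Orion, 6, Yan, 10), (Orion, 6, Yan, 19), (Orion, 6, Yan, 31), (Orion, 6, Yan, 39)}
Selection sid <= 6: {(Orion, 6, Ada, 1), (Orion, 6, Ada, 10), (Orion, 6, Ada, 19), (Orion, 6, Ada, 31), (Orion, 6, Ada, 39), (Orion, 6, Ivy, 1), (Orion, 6, Ivy, 10), (Orion, 6, Ivy, 19), (Orion, 6, Ivy, 31), (Orion, 6, Ivy, 39), (Orion, 6, Mo, 1), (Orion, 6, Mo, 10), (Orion, 6, Mo, 19), (Orion, 6, Mo, 31), (Orion, 6, Mo, 39), (Orion, 6, Yan, 1), (Orion, 6, Yan, 10), (Orion, 6, Yan, 19), (Orion, 6, Yan, 31), (Orion, 6, Yan, 39)}
Keep only column(s) pname, sid, pid (15 duplicate(s) eliminated): {(Orion, 6, 1), (Orion, 6, 10), (Orion, 6, 19), (Orion, 6, 31), (Orion, 6, 39)}

{(Orion, 6, 1), (Orion, 6, 10), (Orion, 6, 19), (Orion, 6, 31), (Orion, 6, 39)}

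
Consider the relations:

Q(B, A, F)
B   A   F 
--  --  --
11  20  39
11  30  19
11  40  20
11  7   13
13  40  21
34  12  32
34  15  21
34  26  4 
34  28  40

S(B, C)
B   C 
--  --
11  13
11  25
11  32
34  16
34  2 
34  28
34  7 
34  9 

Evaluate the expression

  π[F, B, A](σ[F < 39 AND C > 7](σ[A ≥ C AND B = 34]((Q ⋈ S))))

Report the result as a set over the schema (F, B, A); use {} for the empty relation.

{(21, 34, 15), (32, 34, 12), (4, 34, 26)}

Q ⋈ S (natural join on B): {(11, 20, 39, 13), (11, 20, 39, 25), (11, 20, 39, 32), (11, 30, 19, 13), (11, 30, 19, 25), (11, 30, 19, 32), (11, 40, 20, 13), (11, 40, 20, 25), (11, 40, 20, 32), (11, 7, 13, 13), (11, 7, 13, 25), (11, 7, 13, 32), (34, 12, 32, 16), (34, 12, 32, 2), (34, 12, 32, 28), (34, 12, 32, 7), (34, 12, 32, 9), (34, 15, 21, 16), (34, 15, 21, 2), (34, 15, 21, 28), (34, 15, 21, 7), (34, 15, 21, 9), (34, 26, 4, 16), (34, 26, 4, 2), (34, 26, 4, 28), (34, 26, 4, 7), (34, 26, 4, 9), (34, 28, 40, 16), (34, 28, 40, 2), (34, 28, 40, 28), (34, 28, 40, 7), (34, 28, 40, 9)}
Filtering on A ≥ C AND B = 34 leaves {(34, 12, 32, 2), (34, 12, 32, 7), (34, 12, 32, 9), (34, 15, 21, 2), (34, 15, 21, 7), (34, 15, 21, 9), (34, 26, 4, 16), (34, 26, 4, 2), (34, 26, 4, 7), (34, 26, 4, 9), (34, 28, 40, 16), (34, 28, 40, 2), (34, 28, 40, 28), (34, 28, 40, 7), (34, 28, 40, 9)}.
Filtering on F < 39 AND C > 7 leaves {(34, 12, 32, 9), (34, 15, 21, 9), (34, 26, 4, 16), (34, 26, 4, 9)}.
Keep only column(s) F, B, A (1 duplicate(s) eliminated): {(21, 34, 15), (32, 34, 12), (4, 34, 26)}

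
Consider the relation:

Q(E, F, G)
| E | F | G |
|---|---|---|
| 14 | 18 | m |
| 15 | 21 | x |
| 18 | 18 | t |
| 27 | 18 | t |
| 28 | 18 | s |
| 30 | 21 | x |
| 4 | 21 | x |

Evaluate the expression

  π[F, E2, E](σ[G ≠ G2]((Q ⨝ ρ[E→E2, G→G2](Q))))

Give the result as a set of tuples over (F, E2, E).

{(18, 14, 18), (18, 14, 27), (18, 14, 28), (18, 18, 14), (18, 18, 28), (18, 27, 14), (18, 27, 28), (18, 28, 14), (18, 28, 18), (18, 28, 27)}

ρ[E→E2, G→G2]: schema becomes (E2, F, G2); tuples unchanged.
Q ⋈ ρ[E→E2, G→G2](Q) (natural join on F): {(14, 18, m, 14, m), (14, 18, m, 18, t), (14, 18, m, 27, t), (14, 18, m, 28, s), (15, 21, x, 15, x), (15, 21, x, 30, x), (15, 21, x, 4, x), (18, 18, t, 14, m), (18, 18, t, 18, t), (18, 18, t, 27, t), (18, 18, t, 28, s), (27, 18, t, 14, m), (27, 18, t, 18, t), (27, 18, t, 27, t), (27, 18, t, 28, s), (28, 18, s, 14, m), (28, 18, s, 18, t), (28, 18, s, 27, t), (28, 18, s, 28, s), (30, 21, x, 15, x), (30, 21, x, 30, x), (30, 21, x, 4, x), (4, 21, x, 15, x), (4, 21, x, 30, x), (4, 21, x, 4, x)}
Selection G ≠ G2: {(14, 18, m, 18, t), (14, 18, m, 27, t), (14, 18, m, 28, s), (18, 18, t, 14, m), (18, 18, t, 28, s), (27, 18, t, 14, m), (27, 18, t, 28, s), (28, 18, s, 14, m), (28, 18, s, 18, t), (28, 18, s, 27, t)}
π_{F, E2, E} gives {(18, 14, 18), (18, 14, 27), (18, 14, 28), (18, 18, 14), (18, 18, 28), (18, 27, 14), (18, 27, 28), (18, 28, 14), (18, 28, 18), (18, 28, 27)}.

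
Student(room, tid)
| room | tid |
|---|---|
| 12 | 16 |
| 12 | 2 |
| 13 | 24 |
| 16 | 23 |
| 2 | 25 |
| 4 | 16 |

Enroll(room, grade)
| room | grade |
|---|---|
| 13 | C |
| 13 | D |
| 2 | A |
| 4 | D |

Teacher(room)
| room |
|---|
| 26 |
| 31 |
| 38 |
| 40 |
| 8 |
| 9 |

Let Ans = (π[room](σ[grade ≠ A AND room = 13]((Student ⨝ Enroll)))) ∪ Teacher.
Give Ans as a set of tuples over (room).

{13, 26, 31, 38, 40, 8, 9}

Student ⋈ Enroll (natural join on room): {(13, 24, C), (13, 24, D), (2, 25, A), (4, 16, D)}
Apply σ_{grade ≠ A AND room = 13}; surviving tuples: {(13, 24, C), (13, 24, D)}
Keep only column(s) room (1 duplicate(s) eliminated): {13}
Set union of the two operands is {13, 26, 31, 38, 40, 8, 9}.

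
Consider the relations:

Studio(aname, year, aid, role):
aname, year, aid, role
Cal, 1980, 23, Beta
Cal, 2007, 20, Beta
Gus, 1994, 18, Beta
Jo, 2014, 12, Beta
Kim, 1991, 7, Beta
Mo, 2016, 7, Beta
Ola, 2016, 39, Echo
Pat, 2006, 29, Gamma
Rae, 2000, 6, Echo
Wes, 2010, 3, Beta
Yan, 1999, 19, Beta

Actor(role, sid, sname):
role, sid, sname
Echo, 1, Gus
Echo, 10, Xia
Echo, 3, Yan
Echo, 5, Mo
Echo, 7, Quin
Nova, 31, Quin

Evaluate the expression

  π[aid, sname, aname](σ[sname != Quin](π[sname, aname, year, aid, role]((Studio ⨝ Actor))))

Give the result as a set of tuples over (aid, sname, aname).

Studio ⋈ Actor (natural join on role): {(Ola, 2016, 39, Echo, 1, Gus), (Ola, 2016, 39, Echo, 10, Xia), (Ola, 2016, 39, Echo, 3, Yan), (Ola, 2016, 39, Echo, 5, Mo), (Ola, 2016, 39, Echo, 7, Quin), (Rae, 2000, 6, Echo, 1, Gus), (Rae, 2000, 6, Echo, 10, Xia), (Rae, 2000, 6, Echo, 3, Yan), (Rae, 2000, 6, Echo, 5, Mo), (Rae, 2000, 6, Echo, 7, Quin)}
Keep only column(s) sname, aname, year, aid, role: {(Gus, Ola, 2016, 39, Echo), (Gus, Rae, 2000, 6, Echo), (Mo, Ola, 2016, 39, Echo), (Mo, Rae, 2000, 6, Echo), (Quin, Ola, 2016, 39, Echo), (Quin, Rae, 2000, 6, Echo), (Xia, Ola, 2016, 39, Echo), (Xia, Rae, 2000, 6, Echo), (Yan, Ola, 2016, 39, Echo), (Yan, Rae, 2000, 6, Echo)}
σ[sname != Quin]: keep tuples satisfying sname != Quin → {(Gus, Ola, 2016, 39, Echo), (Gus, Rae, 2000, 6, Echo), (Mo, Ola, 2016, 39, Echo), (Mo, Rae, 2000, 6, Echo), (Xia, Ola, 2016, 39, Echo), (Xia, Rae, 2000, 6, Echo), (Yan, Ola, 2016, 39, Echo), (Yan, Rae, 2000, 6, Echo)}
Keep only column(s) aid, sname, aname: {(39, Gus, Ola), (39, Mo, Ola), (39, Xia, Ola), (39, Yan, Ola), (6, Gus, Rae), (6, Mo, Rae), (6, Xia, Rae), (6, Yan, Rae)}

{(39, Gus, Ola), (39, Mo, Ola), (39, Xia, Ola), (39, Yan, Ola), (6, Gus, Rae), (6, Mo, Rae), (6, Xia, Rae), (6, Yan, Rae)}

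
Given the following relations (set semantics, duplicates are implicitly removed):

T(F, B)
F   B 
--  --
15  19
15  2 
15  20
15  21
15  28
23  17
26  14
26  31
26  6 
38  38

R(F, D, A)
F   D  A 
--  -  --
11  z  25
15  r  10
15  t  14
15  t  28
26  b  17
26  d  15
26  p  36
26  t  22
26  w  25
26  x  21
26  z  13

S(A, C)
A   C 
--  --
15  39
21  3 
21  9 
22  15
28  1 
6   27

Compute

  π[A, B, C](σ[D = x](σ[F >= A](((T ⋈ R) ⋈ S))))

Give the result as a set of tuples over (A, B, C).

Joining T and R on F yields {(15, 19, r, 10), (15, 19, t, 14), (15, 19, t, 28), (15, 2, r, 10), (15, 2, t, 14), (15, 2, t, 28), (15, 20, r, 10), (15, 20, t, 14), (15, 20, t, 28), (15, 21, r, 10), (15, 21, t, 14), (15, 21, t, 28), (15, 28, r, 10), (15, 28, t, 14), (15, 28, t, 28), (26, 14, b, 17), (26, 14, d, 15), (26, 14, p, 36), (26, 14, t, 22), (26, 14, w, 25), (26, 14, x, 21), (26, 14, z, 13), (26, 31, b, 17), (26, 31, d, 15), (26, 31, p, 36), (26, 31, t, 22), (26, 31, w, 25), (26, 31, x, 21), (26, 31, z, 13), (26, 6, b, 17), (26, 6, d, 15), (26, 6, p, 36), (26, 6, t, 22), (26, 6, w, 25), (26, 6, x, 21), (26, 6, z, 13)}.
Joining (T ⋈ R) and S on A yields {(15, 19, t, 28, 1), (15, 2, t, 28, 1), (15, 20, t, 28, 1), (15, 21, t, 28, 1), (15, 28, t, 28, 1), (26, 14, d, 15, 39), (26, 14, t, 22, 15), (26, 14, x, 21, 3), (26, 14, x, 21, 9), (26, 31, d, 15, 39), (26, 31, t, 22, 15), (26, 31, x, 21, 3), (26, 31, x, 21, 9), (26, 6, d, 15, 39), (26, 6, t, 22, 15), (26, 6, x, 21, 3), (26, 6, x, 21, 9)}.
σ[F >= A]: keep tuples satisfying F >= A → {(26, 14, d, 15, 39), (26, 14, t, 22, 15), (26, 14, x, 21, 3), (26, 14, x, 21, 9), (26, 31, d, 15, 39), (26, 31, t, 22, 15), (26, 31, x, 21, 3), (26, 31, x, 21, 9), (26, 6, d, 15, 39), (26, 6, t, 22, 15), (26, 6, x, 21, 3), (26, 6, x, 21, 9)}
σ[D = x]: keep tuples satisfying D = x → {(26, 14, x, 21, 3), (26, 14, x, 21, 9), (26, 31, x, 21, 3), (26, 31, x, 21, 9), (26, 6, x, 21, 3), (26, 6, x, 21, 9)}
Projecting to A, B, C: {(21, 14, 3), (21, 14, 9), (21, 31, 3), (21, 31, 9), (21, 6, 3), (21, 6, 9)}

{(21, 14, 3), (21, 14, 9), (21, 31, 3), (21, 31, 9), (21, 6, 3), (21, 6, 9)}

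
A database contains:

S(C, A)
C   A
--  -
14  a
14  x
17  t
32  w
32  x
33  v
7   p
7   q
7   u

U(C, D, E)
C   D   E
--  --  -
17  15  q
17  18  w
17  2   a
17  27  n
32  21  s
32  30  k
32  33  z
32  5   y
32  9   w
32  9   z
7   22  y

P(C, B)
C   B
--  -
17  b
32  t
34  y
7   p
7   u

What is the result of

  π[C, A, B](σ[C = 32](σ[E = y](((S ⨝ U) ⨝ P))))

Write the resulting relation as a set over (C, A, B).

S ⋈ U (natural join on C): {(17, t, 15, q), (17, t, 18, w), (17, t, 2, a), (17, t, 27, n), (32, w, 21, s), (32, w, 30, k), (32, w, 33, z), (32, w, 5, y), (32, w, 9, w), (32, w, 9, z), (32, x, 21, s), (32, x, 30, k), (32, x, 33, z), (32, x, 5, y), (32, x, 9, w), (32, x, 9, z), (7, p, 22, y), (7, q, 22, y), (7, u, 22, y)}
(S ⨝ U) ⋈ P (natural join on C): {(17, t, 15, q, b), (17, t, 18, w, b), (17, t, 2, a, b), (17, t, 27, n, b), (32, w, 21, s, t), (32, w, 30, k, t), (32, w, 33, z, t), (32, w, 5, y, t), (32, w, 9, w, t), (32, w, 9, z, t), (32, x, 21, s, t), (32, x, 30, k, t), (32, x, 33, z, t), (32, x, 5, y, t), (32, x, 9, w, t), (32, x, 9, z, t), (7, p, 22, y, p), (7, p, 22, y, u), (7, q, 22, y, p), (7, q, 22, y, u), (7, u, 22, y, p), (7, u, 22, y, u)}
Apply σ_{E = y}; surviving tuples: {(32, w, 5, y, t), (32, x, 5, y, t), (7, p, 22, y, p), (7, p, 22, y, u), (7, q, 22, y, p), (7, q, 22, y, u), (7, u, 22, y, p), (7, u, 22, y, u)}
Apply σ_{C = 32}; surviving tuples: {(32, w, 5, y, t), (32, x, 5, y, t)}
π[C, A, B]: project onto (C, A, B) → {(32, w, t), (32, x, t)}

{(32, w, t), (32, x, t)}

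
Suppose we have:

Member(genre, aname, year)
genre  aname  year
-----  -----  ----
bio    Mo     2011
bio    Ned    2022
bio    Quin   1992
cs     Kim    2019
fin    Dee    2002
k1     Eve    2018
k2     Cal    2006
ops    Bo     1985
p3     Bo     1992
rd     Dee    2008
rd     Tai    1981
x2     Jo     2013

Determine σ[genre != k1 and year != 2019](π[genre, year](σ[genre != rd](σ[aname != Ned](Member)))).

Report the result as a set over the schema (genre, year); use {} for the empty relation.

{(bio, 1992), (bio, 2011), (fin, 2002), (k2, 2006), (ops, 1985), (p3, 1992), (x2, 2013)}

Filtering on aname != Ned leaves {(bio, Mo, 2011), (bio, Quin, 1992), (cs, Kim, 2019), (fin, Dee, 2002), (k1, Eve, 2018), (k2, Cal, 2006), (ops, Bo, 1985), (p3, Bo, 1992), (rd, Dee, 2008), (rd, Tai, 1981), (x2, Jo, 2013)}.
Filtering on genre != rd leaves {(bio, Mo, 2011), (bio, Quin, 1992), (cs, Kim, 2019), (fin, Dee, 2002), (k1, Eve, 2018), (k2, Cal, 2006), (ops, Bo, 1985), (p3, Bo, 1992), (x2, Jo, 2013)}.
π[genre, year]: project onto (genre, year) → {(bio, 1992), (bio, 2011), (cs, 2019), (fin, 2002), (k1, 2018), (k2, 2006), (ops, 1985), (p3, 1992), (x2, 2013)}
Filtering on genre != k1 and year != 2019 leaves {(bio, 1992), (bio, 2011), (fin, 2002), (k2, 2006), (ops, 1985), (p3, 1992), (x2, 2013)}.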